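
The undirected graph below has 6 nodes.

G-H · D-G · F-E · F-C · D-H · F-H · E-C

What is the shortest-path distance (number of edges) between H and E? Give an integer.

2

One shortest route is H – F – E, which uses 2 edges, and H and E are not directly tied, so nothing shorter exists. So d(H,E) = 2.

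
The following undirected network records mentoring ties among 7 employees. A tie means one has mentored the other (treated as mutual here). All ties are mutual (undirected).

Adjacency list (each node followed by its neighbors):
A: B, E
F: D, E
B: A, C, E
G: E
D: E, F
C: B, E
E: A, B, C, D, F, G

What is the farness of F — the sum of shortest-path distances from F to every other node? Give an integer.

Distances from F: A:2, B:2, C:2, D:1, E:1, G:2.
Sum = 2 + 2 + 2 + 1 + 1 + 2 = 10.

10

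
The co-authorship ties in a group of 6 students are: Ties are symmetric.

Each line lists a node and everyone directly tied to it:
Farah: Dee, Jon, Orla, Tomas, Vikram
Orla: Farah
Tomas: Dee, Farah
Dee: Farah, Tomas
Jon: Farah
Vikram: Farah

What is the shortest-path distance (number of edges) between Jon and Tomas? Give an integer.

One shortest route is Jon – Farah – Tomas, which uses 2 edges, and Jon and Tomas are not directly tied, so nothing shorter exists. So d(Jon,Tomas) = 2.

2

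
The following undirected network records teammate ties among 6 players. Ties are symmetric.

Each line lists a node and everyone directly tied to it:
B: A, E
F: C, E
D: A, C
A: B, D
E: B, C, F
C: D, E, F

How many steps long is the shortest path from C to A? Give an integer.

2

One shortest route is C – D – A, which uses 2 edges, and C and A are not directly tied, so nothing shorter exists. So d(C,A) = 2.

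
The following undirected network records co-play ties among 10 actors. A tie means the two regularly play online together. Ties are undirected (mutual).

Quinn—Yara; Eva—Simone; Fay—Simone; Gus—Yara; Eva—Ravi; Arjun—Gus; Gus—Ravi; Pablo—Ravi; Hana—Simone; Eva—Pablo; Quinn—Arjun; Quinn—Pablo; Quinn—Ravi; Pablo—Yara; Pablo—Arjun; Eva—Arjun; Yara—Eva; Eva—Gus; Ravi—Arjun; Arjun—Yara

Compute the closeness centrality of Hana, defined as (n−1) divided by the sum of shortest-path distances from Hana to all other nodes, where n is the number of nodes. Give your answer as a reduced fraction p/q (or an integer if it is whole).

Distances from Hana: Arjun:3, Eva:2, Fay:2, Gus:3, Pablo:3, Quinn:4, Ravi:3, Simone:1, Yara:3. Sum = 24.
n = 10, so closeness = 9/24 = 3/8.

3/8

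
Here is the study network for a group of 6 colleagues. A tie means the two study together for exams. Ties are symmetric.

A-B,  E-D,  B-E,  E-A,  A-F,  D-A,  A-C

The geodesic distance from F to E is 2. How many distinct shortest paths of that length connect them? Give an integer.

1

The shortest distance is 2, and the only length-2 path is F–A–E. So there is exactly 1 shortest path.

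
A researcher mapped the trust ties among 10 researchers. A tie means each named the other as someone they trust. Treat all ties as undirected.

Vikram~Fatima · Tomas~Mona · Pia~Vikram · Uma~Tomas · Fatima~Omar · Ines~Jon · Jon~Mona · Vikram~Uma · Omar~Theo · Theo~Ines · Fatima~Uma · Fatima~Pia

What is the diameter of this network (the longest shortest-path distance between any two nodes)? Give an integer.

Eccentricity of each node (its greatest distance to any other): Fatima:4, Ines:4, Jon:5, Mona:4, Omar:4, Pia:5, Theo:4, Tomas:4, Uma:4, Vikram:4.
The maximum eccentricity is 5, realized for instance by the pair Pia–Jon via Pia – Fatima – Omar – Theo – Ines – Jon. So the diameter is 5.

5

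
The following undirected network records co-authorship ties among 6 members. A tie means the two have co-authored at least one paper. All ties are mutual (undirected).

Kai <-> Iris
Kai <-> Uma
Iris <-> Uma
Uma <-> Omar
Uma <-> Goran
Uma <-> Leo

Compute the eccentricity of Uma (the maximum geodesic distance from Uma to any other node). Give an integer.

1

Distances from Uma: Goran:1, Iris:1, Kai:1, Leo:1, Omar:1.
The largest is 1 (to Iris, Kai, Omar, Leo, and Goran), so the eccentricity of Uma is 1.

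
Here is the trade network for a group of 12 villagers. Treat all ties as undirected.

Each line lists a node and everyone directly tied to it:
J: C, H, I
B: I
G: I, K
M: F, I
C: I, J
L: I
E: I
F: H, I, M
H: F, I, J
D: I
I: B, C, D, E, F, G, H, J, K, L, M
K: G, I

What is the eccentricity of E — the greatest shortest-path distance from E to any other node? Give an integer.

Distances from E: B:2, C:2, D:2, F:2, G:2, H:2, I:1, J:2, K:2, L:2, M:2.
The largest is 2 (to M, H, L, F, B, C, D, K, J, and G), so the eccentricity of E is 2.

2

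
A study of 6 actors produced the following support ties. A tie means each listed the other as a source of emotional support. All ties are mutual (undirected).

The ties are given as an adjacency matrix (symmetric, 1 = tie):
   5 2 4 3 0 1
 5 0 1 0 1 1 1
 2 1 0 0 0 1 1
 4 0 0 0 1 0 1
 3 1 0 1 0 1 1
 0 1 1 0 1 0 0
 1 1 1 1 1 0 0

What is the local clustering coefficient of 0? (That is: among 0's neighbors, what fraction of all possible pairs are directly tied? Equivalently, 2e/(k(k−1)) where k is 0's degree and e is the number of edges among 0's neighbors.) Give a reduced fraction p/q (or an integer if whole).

2/3

0's neighbors: 2, 3, and 5 (k = 3).
Possible neighbor pairs: C(3,2) = 3. Edges among them: 2–5, 3–5 → e = 2.
Clustering(0) = 2/3.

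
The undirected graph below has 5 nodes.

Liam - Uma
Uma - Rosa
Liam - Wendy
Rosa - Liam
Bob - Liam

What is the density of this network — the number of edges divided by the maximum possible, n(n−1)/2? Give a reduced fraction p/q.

There are 5 edges and 5 nodes, so the maximum possible is C(5,2) = 10.
Density = 5/10 = 1/2.

1/2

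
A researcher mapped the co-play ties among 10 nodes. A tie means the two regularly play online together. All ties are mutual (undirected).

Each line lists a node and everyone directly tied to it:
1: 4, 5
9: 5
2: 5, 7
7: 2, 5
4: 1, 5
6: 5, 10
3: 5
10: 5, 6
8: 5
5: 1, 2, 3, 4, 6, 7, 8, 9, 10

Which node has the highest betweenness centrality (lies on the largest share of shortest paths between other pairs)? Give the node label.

Unnormalized betweenness of each node: 1:0, 2:0, 3:0, 4:0, 5:33, 6:0, 7:0, 8:0, 9:0, 10:0.
5 has the largest value, 33, making it the main broker — the node through which the most shortest paths run.

5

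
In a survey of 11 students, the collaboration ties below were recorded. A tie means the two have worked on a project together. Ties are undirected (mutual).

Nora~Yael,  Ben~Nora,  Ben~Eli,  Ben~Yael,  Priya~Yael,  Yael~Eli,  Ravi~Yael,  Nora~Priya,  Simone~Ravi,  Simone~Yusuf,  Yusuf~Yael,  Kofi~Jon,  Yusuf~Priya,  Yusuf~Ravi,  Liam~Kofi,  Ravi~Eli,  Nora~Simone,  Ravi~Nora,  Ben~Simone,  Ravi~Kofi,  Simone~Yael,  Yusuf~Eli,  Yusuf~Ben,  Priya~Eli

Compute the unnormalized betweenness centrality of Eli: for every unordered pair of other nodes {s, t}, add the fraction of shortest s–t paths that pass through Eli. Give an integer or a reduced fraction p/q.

Pairs whose geodesics pass through Eli — Ravi–Priya: 1/4; Ravi–Ben: 1/5; Priya–Ben: 1/4; Priya–Liam: 1/4; Priya–Kofi: 1/4; Priya–Jon: 1/4; Ben–Liam: 1/5; Ben–Kofi: 1/5; Ben–Jon: 1/5.
All other pairs contribute 0.
Summing the contributions gives betweenness(Eli) = 41/20.

41/20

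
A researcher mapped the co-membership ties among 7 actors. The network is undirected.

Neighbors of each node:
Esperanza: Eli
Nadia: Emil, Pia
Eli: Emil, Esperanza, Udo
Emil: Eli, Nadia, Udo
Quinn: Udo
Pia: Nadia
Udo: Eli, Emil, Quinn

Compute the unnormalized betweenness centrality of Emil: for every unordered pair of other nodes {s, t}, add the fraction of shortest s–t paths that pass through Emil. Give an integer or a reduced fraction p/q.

8

Pairs whose geodesics pass through Emil — Udo–Nadia: 1; Udo–Pia: 1; Nadia–Quinn: 1; Nadia–Esperanza: 1; Nadia–Eli: 1; Quinn–Pia: 1; Pia–Esperanza: 1; Pia–Eli: 1.
All other pairs contribute 0.
Summing the contributions gives betweenness(Emil) = 8.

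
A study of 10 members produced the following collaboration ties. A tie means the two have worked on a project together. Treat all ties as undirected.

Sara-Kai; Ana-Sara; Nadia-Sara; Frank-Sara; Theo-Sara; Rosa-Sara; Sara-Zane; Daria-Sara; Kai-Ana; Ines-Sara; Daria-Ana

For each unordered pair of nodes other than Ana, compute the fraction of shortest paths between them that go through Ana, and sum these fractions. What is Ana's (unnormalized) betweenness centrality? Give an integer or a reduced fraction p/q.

Pairs whose geodesics pass through Ana — Kai–Daria: 1/2.
All other pairs contribute 0.
Summing the contributions gives betweenness(Ana) = 1/2.

1/2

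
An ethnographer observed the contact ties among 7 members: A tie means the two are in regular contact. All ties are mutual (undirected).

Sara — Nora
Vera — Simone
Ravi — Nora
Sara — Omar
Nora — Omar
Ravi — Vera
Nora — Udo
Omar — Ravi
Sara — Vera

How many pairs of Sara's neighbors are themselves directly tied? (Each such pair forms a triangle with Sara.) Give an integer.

1

Sara's neighbors: Nora, Omar, and Vera.
Neighbor pairs that are themselves tied: Sara–Nora–Omar. Each forms one triangle with Sara, for 1 in total.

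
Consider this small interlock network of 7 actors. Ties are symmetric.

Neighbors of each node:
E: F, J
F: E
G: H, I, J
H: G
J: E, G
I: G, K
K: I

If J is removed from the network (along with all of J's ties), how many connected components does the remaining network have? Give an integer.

2

Without J, the remaining ties split the others into: {G, H, I, K}; {E, F}.
That's 2 separate components.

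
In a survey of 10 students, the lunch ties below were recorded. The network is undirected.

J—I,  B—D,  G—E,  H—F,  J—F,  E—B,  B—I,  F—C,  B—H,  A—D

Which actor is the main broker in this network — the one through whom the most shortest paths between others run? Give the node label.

B

Unnormalized betweenness of each node: A:0, B:25, C:0, D:8, E:8, F:9, G:0, H:10, I:5, J:2.
B has the largest value, 25, making it the main broker — the node through which the most shortest paths run.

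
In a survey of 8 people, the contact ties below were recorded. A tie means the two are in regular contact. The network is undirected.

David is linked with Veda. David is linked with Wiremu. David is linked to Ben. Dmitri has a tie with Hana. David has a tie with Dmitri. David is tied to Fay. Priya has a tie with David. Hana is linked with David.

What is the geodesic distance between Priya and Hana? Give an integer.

2

One shortest route is Priya – David – Hana, which uses 2 edges, and Priya and Hana are not directly tied, so nothing shorter exists. So d(Priya,Hana) = 2.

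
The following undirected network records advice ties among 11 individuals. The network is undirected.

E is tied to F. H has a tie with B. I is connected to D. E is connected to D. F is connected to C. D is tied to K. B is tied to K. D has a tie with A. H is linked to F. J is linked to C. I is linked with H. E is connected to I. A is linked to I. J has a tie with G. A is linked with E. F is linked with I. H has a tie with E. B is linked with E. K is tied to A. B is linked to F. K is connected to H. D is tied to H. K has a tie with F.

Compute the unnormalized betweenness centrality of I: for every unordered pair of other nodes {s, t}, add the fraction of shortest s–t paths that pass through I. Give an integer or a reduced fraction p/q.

31/12

Pairs whose geodesics pass through I — J–A: 1/3; J–D: 1/4; C–A: 1/3; C–D: 1/4; G–A: 1/3; G–D: 1/4; F–A: 1/3; F–D: 1/4; A–H: 1/4.
All other pairs contribute 0.
Summing the contributions gives betweenness(I) = 31/12.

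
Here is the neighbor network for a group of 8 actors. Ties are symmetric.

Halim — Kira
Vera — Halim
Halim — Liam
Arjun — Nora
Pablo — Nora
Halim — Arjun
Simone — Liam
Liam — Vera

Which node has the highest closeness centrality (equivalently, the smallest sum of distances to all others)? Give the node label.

Farness (sum of distances to all others) for each node — Arjun:13, Halim:11, Kira:17, Liam:14, Nora:17, Pablo:23, Simone:20, Vera:15.
The smallest farness is 11, for Halim, so Halim has the highest closeness.

Halim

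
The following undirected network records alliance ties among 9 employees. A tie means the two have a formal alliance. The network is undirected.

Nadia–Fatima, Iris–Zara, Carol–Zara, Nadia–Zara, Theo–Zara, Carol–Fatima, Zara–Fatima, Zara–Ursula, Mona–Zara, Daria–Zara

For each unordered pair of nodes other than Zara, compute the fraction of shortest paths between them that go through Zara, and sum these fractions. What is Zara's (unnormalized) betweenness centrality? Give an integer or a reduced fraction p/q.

Pairs whose geodesics pass through Zara — Daria–Nadia: 1; Daria–Mona: 1; Daria–Fatima: 1; Daria–Theo: 1; Daria–Ursula: 1; Daria–Carol: 1; Daria–Iris: 1; Nadia–Mona: 1; Nadia–Theo: 1; Nadia–Ursula: 1; Nadia–Carol: 1/2; Nadia–Iris: 1; Mona–Fatima: 1; Mona–Theo: 1 … (+12 more pairs).
All other pairs contribute 0.
Summing the contributions gives betweenness(Zara) = 51/2.

51/2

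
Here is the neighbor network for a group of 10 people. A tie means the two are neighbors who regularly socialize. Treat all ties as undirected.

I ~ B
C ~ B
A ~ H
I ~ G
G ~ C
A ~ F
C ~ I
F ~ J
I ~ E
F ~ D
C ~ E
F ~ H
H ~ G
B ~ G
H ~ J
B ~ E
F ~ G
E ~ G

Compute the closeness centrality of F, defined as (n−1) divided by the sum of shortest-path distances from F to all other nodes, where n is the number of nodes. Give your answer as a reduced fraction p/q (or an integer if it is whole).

9/13

Distances from F: A:1, B:2, C:2, D:1, E:2, G:1, H:1, I:2, J:1. Sum = 13.
n = 10, so closeness = 9/13.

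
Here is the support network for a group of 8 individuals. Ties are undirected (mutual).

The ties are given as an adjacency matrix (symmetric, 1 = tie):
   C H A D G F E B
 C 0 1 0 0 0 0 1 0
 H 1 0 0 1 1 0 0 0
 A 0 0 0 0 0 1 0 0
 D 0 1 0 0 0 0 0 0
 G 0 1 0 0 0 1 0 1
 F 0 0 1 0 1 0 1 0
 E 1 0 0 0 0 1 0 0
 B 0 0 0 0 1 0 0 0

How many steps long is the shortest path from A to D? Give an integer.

One shortest route is A – F – G – H – D, which uses 4 edges, and at distance 3 from A we only reach {B, C, H}, which does not include D. So d(A,D) = 4.

4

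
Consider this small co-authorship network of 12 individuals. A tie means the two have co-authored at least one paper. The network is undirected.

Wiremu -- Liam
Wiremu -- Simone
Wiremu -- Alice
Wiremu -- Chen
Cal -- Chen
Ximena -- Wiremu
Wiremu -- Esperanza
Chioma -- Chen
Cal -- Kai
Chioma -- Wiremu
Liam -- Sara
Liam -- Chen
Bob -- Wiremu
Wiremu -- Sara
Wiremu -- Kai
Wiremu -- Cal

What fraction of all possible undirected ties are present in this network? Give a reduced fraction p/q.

There are 16 edges and 12 nodes, so the maximum possible is C(12,2) = 66.
Density = 16/66 = 8/33.

8/33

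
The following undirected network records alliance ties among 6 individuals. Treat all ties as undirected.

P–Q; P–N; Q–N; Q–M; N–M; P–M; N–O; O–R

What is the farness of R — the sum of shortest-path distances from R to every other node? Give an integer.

Distances from R: M:3, N:2, O:1, P:3, Q:3.
Sum = 3 + 2 + 1 + 3 + 3 = 12.

12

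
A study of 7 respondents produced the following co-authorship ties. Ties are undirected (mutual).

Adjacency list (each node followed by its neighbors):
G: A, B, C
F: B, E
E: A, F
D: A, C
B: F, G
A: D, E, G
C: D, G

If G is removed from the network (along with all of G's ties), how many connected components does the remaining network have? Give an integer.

G's neighbors (A, B, and C) remain reachable from one another through other ties, so the rest of the network stays in one piece.

1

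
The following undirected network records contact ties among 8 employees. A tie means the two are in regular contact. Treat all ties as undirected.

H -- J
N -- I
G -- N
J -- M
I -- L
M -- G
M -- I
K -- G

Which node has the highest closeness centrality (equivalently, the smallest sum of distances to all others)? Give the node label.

M

Farness (sum of distances to all others) for each node — G:13, H:21, I:13, J:15, K:19, L:19, M:11, N:15.
The smallest farness is 11, for M, so M has the highest closeness.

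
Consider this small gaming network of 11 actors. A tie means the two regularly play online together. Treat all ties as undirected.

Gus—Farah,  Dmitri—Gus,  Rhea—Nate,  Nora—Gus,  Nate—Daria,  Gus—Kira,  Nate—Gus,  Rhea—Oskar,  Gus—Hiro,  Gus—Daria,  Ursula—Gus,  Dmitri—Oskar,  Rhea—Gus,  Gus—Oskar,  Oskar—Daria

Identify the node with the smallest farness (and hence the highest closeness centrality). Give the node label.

Gus

Farness (sum of distances to all others) for each node — Daria:17, Dmitri:18, Farah:19, Gus:10, Hiro:19, Kira:19, Nate:17, Nora:19, Oskar:16, Rhea:17, Ursula:19.
The smallest farness is 10, for Gus, so Gus has the highest closeness.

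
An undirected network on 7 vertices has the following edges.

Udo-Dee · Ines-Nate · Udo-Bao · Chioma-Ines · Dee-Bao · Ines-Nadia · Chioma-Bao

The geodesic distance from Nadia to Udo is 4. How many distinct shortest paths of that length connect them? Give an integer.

1

The shortest distance is 4, and the only length-4 path is Nadia–Ines–Chioma–Bao–Udo. So there is exactly 1 shortest path.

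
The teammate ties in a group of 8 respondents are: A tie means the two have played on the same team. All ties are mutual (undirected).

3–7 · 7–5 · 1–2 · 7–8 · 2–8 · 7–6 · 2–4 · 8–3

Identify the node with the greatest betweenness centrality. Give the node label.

Unnormalized betweenness of each node: 1:0, 2:11, 3:0, 4:0, 5:0, 6:0, 7:11, 8:12.
8 has the largest value, 12, making it the main broker — the node through which the most shortest paths run.

8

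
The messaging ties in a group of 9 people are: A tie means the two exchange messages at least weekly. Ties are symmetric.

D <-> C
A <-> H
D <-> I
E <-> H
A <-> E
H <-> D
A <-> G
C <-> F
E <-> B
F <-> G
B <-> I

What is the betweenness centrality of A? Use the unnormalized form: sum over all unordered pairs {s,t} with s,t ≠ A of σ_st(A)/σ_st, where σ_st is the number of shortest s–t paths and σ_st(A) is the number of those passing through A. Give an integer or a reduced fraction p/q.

Pairs whose geodesics pass through A — E–F: 1; E–G: 1; B–F: 1/2; B–G: 1; I–G: 2/3; D–G: 1/2; F–H: 1/2; G–H: 1.
All other pairs contribute 0.
Summing the contributions gives betweenness(A) = 37/6.

37/6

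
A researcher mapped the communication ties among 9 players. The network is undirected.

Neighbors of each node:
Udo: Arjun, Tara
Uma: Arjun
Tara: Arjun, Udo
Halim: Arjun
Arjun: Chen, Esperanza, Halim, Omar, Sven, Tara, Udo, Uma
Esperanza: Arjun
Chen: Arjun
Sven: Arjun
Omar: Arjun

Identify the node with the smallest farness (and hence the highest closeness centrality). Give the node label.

Arjun

Farness (sum of distances to all others) for each node — Arjun:8, Chen:15, Esperanza:15, Halim:15, Omar:15, Sven:15, Tara:14, Udo:14, Uma:15.
The smallest farness is 8, for Arjun, so Arjun has the highest closeness.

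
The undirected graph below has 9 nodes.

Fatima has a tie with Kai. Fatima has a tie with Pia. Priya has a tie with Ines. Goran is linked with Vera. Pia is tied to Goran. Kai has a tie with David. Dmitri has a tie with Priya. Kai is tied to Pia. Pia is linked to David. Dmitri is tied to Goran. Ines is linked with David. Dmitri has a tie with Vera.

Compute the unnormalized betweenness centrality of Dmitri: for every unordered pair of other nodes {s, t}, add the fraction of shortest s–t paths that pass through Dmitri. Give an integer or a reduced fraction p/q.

Pairs whose geodesics pass through Dmitri — Vera–Priya: 1; Vera–Ines: 1; Priya–Fatima: 1/3; Priya–Pia: 1/2; Priya–Goran: 1; Ines–Goran: 1/2.
All other pairs contribute 0.
Summing the contributions gives betweenness(Dmitri) = 13/3.

13/3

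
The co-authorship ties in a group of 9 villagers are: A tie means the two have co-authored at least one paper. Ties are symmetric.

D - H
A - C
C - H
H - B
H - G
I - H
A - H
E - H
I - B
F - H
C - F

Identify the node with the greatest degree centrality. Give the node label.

H

Degrees — A:2, B:2, C:3, D:1, E:1, F:2, G:1, H:8, I:2.
The maximum is 8, attained only by H.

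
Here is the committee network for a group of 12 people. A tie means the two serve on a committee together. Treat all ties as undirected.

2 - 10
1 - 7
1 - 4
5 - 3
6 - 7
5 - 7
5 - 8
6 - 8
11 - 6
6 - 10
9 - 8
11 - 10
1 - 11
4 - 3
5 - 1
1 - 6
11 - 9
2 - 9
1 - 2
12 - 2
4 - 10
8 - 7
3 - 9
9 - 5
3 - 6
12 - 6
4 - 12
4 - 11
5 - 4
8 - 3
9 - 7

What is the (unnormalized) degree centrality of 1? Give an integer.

6

1 is directly tied to 2, 4, 5, 6, 7, and 11. That is 6 neighbors, so the degree of 1 is 6.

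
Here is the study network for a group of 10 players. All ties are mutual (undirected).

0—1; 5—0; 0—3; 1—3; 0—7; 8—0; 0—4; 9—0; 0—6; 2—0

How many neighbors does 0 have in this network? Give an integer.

0 is directly tied to 1, 2, 3, 4, 5, 6, 7, 8, and 9. That is 9 neighbors, so the degree of 0 is 9.

9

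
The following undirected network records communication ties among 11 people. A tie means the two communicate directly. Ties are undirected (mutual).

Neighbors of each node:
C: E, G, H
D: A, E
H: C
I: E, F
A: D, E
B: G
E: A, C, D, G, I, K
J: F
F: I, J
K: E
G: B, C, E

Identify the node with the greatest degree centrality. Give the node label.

E

Degrees — A:2, B:1, C:3, D:2, E:6, F:2, G:3, H:1, I:2, J:1, K:1.
The maximum is 6, attained only by E.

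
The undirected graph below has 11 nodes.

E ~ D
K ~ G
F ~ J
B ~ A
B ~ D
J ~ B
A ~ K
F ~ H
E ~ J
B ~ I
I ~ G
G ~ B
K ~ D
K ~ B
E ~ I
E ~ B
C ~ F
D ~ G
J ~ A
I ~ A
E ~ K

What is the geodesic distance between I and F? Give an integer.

3

One shortest route is I – E – J – F, which uses 3 edges, and at distance 2 from I we only reach {D, J, K}, which does not include F. So d(I,F) = 3.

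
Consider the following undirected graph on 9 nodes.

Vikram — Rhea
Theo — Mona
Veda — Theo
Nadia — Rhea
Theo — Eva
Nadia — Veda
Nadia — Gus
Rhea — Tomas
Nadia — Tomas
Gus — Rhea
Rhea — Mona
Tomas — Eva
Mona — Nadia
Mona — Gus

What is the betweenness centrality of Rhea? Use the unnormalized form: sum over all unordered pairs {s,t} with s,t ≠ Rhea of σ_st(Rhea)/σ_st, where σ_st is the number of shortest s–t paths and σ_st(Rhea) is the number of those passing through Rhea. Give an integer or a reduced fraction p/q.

25/3

Pairs whose geodesics pass through Rhea — Theo–Vikram: 1; Mona–Tomas: 1/2; Mona–Vikram: 1; Gus–Tomas: 1/2; Gus–Eva: 1/3; Gus–Vikram: 1; Tomas–Vikram: 1; Veda–Vikram: 1; Eva–Vikram: 1; Nadia–Vikram: 1.
All other pairs contribute 0.
Summing the contributions gives betweenness(Rhea) = 25/3.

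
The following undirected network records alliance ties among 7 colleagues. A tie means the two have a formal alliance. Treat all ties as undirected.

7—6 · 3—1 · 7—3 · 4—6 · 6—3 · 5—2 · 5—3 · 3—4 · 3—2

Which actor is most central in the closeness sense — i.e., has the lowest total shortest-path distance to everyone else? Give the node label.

3

Farness (sum of distances to all others) for each node — 1:11, 2:10, 3:6, 4:10, 5:10, 6:9, 7:10.
The smallest farness is 6, for 3, so 3 has the highest closeness.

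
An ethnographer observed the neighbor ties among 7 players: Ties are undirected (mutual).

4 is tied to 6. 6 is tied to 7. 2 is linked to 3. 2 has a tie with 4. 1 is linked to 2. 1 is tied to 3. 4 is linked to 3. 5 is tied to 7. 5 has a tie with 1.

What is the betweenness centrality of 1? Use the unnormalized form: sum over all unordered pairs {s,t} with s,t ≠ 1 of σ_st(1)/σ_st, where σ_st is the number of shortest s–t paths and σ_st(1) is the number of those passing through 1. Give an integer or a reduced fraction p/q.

11/3

Pairs whose geodesics pass through 1 — 4–5: 2/3; 3–5: 1; 3–7: 1/2; 2–5: 1; 2–7: 1/2.
All other pairs contribute 0.
Summing the contributions gives betweenness(1) = 11/3.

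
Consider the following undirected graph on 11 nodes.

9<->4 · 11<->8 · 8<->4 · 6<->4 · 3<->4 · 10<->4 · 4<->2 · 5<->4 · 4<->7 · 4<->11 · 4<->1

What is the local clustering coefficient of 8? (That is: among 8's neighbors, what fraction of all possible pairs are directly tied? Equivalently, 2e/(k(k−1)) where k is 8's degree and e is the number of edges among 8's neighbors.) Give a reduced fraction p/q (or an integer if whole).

8's neighbors: 4 and 11 (k = 2).
Possible neighbor pairs: C(2,2) = 1. Edges among them: 4–11 → e = 1.
Clustering(8) = 1/1.

1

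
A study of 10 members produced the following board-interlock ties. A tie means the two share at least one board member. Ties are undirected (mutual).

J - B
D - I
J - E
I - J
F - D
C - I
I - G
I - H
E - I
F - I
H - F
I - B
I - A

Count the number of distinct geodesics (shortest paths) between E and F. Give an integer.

1

The shortest distance is 2, and the only length-2 path is E–I–F. So there is exactly 1 shortest path.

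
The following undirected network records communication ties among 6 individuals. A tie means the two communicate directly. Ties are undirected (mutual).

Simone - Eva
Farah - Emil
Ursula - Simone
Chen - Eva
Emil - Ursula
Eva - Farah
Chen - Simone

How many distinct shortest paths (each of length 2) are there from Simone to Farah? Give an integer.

1

The shortest distance is 2, and the only length-2 path is Simone–Eva–Farah. So there is exactly 1 shortest path.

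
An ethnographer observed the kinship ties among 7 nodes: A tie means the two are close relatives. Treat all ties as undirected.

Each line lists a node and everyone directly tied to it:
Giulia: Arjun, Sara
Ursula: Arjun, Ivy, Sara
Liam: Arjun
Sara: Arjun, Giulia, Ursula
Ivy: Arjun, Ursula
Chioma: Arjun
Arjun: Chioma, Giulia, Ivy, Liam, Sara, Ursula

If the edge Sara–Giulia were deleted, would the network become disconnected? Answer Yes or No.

No

Even without that edge, Sara still reaches Giulia via Sara – Arjun – Giulia, so the network stays connected. Not a bridge.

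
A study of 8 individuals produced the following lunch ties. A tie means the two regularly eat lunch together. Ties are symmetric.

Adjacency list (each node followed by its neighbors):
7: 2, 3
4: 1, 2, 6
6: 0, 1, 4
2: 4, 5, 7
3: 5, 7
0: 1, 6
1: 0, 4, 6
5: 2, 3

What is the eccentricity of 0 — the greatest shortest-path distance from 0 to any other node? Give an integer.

5

Distances from 0: 1:1, 2:3, 3:5, 4:2, 5:4, 6:1, 7:4.
The largest is 5 (to 3), so the eccentricity of 0 is 5.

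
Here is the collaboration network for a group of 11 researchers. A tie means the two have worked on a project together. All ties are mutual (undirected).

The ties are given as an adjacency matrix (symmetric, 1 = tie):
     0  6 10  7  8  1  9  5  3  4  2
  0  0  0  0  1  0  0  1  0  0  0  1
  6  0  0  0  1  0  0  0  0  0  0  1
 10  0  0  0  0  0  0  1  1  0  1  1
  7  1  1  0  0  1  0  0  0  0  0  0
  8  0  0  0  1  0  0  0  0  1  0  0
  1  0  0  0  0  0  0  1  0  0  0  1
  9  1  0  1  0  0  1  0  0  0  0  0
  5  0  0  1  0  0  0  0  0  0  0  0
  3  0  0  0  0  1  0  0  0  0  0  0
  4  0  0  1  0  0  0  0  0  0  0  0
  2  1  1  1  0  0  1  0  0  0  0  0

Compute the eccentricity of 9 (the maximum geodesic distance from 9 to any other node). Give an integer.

4

Distances from 9: 0:1, 1:1, 2:2, 3:4, 4:2, 5:2, 6:3, 7:2, 8:3, 10:1.
The largest is 4 (to 3), so the eccentricity of 9 is 4.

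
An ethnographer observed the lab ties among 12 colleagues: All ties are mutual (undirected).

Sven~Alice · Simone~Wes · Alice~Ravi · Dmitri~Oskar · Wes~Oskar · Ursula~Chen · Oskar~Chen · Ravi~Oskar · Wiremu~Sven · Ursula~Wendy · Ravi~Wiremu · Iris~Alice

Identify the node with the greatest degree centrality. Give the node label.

Degrees — Alice:3, Chen:2, Dmitri:1, Iris:1, Oskar:4, Ravi:3, Simone:1, Sven:2, Ursula:2, Wendy:1, Wes:2, Wiremu:2.
The maximum is 4, attained only by Oskar.

Oskar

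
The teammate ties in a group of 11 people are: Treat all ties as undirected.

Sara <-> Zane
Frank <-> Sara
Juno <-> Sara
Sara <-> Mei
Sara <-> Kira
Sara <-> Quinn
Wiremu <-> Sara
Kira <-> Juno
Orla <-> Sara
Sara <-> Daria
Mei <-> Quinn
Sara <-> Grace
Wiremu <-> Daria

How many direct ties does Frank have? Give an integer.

1

Frank is directly tied to Sara. That is 1 neighbor, so the degree of Frank is 1.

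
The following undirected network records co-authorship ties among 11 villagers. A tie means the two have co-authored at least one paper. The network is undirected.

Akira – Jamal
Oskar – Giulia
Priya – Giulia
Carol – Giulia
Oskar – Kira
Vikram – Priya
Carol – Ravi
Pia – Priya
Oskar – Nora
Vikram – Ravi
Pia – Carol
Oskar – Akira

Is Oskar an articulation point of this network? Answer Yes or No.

Removing Oskar leaves {Carol, Giulia, Pia, Priya, Ravi, and Vikram} with no path to {Nora}, so the network splits into 4 components. Oskar is a cut vertex.

Yes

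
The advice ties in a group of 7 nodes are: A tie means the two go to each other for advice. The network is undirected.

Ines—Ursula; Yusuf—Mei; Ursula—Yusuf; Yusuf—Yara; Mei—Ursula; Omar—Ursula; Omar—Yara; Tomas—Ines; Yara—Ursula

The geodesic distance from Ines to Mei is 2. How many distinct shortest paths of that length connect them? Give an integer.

1

The shortest distance is 2, and the only length-2 path is Ines–Ursula–Mei. So there is exactly 1 shortest path.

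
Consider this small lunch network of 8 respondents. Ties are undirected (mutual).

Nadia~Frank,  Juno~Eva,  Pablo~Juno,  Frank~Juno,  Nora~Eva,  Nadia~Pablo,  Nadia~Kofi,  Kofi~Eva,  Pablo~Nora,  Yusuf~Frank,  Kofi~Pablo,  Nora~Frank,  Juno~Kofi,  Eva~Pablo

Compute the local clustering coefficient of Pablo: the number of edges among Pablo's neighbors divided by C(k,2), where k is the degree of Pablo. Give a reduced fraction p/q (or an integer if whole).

Pablo's neighbors: Eva, Juno, Kofi, Nadia, and Nora (k = 5).
Possible neighbor pairs: C(5,2) = 10. Edges among them: Eva–Juno, Eva–Kofi, Eva–Nora, Juno–Kofi, Kofi–Nadia → e = 5.
Clustering(Pablo) = 5/10 = 1/2.

1/2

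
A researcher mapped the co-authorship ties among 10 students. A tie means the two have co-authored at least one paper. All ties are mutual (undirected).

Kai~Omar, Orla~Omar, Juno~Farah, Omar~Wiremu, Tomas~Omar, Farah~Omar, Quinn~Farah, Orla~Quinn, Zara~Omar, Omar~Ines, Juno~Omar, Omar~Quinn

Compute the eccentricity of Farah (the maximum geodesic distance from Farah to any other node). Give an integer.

Distances from Farah: Ines:2, Juno:1, Kai:2, Omar:1, Orla:2, Quinn:1, Tomas:2, Wiremu:2, Zara:2.
The largest is 2 (to Orla, Tomas, Zara, Kai, Ines, and Wiremu), so the eccentricity of Farah is 2.

2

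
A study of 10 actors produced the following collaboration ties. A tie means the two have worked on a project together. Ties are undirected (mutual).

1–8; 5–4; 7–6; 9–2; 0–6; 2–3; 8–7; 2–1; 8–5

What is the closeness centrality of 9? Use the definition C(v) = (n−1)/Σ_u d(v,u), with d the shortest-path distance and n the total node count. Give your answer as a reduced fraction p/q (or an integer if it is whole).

9/32

Distances from 9: 0:6, 1:2, 2:1, 3:2, 4:5, 5:4, 6:5, 7:4, 8:3. Sum = 32.
n = 10, so closeness = 9/32.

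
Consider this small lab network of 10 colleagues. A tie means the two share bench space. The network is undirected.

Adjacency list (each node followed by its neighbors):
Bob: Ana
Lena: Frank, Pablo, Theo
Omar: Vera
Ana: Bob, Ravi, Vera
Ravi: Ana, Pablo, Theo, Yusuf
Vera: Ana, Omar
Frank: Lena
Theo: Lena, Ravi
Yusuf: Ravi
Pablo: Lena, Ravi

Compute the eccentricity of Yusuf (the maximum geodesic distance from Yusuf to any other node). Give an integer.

Distances from Yusuf: Ana:2, Bob:3, Frank:4, Lena:3, Omar:4, Pablo:2, Ravi:1, Theo:2, Vera:3.
The largest is 4 (to Frank and Omar), so the eccentricity of Yusuf is 4.

4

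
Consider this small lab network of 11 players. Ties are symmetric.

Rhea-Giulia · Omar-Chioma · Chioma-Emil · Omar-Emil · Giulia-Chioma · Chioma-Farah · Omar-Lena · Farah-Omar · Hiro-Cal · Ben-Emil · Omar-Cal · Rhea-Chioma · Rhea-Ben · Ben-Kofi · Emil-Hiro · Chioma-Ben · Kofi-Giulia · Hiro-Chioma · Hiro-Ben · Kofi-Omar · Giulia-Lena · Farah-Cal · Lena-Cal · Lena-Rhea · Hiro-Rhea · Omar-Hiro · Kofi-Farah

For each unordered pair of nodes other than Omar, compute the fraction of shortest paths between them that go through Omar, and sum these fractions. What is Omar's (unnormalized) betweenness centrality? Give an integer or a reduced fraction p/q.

Pairs whose geodesics pass through Omar — Cal–Emil: 1/2; Cal–Kofi: 1/2; Cal–Chioma: 1/3; Lena–Hiro: 1/3; Lena–Emil: 1; Lena–Kofi: 1/2; Lena–Farah: 1/2; Lena–Chioma: 1/3; Hiro–Kofi: 1/2; Hiro–Farah: 1/3; Emil–Kofi: 1/2; Emil–Farah: 1/2; Kofi–Chioma: 1/4.
All other pairs contribute 0.
Summing the contributions gives betweenness(Omar) = 73/12.

73/12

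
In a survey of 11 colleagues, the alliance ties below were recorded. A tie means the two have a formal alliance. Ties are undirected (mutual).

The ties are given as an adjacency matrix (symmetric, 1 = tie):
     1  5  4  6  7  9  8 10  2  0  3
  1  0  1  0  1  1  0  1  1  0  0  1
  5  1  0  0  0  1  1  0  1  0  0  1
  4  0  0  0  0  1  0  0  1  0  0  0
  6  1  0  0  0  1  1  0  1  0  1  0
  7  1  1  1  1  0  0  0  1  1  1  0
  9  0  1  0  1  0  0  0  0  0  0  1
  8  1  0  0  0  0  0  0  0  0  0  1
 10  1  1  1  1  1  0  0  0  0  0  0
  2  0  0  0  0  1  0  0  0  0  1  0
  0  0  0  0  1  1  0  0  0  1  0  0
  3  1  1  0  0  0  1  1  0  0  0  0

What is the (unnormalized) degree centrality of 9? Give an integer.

3

9 is directly tied to 3, 5, and 6. That is 3 neighbors, so the degree of 9 is 3.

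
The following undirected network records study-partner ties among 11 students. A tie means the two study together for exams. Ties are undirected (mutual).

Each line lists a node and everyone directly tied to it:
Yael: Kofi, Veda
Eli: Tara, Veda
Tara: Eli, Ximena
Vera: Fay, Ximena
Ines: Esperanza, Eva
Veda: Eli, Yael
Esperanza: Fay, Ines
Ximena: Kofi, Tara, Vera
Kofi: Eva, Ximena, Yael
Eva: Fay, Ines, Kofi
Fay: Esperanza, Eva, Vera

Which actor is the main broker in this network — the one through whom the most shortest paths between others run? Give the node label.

Kofi

Unnormalized betweenness of each node: Eli:5/2, Esperanza:1, Eva:13, Fay:8, Ines:2, Kofi:35/2, Tara:13/2, Veda:3, Vera:6, Ximena:14, Yael:15/2.
Kofi has the largest value, 35/2, making it the main broker — the node through which the most shortest paths run.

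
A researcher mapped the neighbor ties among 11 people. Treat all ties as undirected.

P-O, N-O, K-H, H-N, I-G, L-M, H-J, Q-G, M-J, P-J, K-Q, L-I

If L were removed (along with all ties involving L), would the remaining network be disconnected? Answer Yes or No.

No

Even without L, every remaining node can still reach every other (the residual graph is connected), so L is not a cut vertex.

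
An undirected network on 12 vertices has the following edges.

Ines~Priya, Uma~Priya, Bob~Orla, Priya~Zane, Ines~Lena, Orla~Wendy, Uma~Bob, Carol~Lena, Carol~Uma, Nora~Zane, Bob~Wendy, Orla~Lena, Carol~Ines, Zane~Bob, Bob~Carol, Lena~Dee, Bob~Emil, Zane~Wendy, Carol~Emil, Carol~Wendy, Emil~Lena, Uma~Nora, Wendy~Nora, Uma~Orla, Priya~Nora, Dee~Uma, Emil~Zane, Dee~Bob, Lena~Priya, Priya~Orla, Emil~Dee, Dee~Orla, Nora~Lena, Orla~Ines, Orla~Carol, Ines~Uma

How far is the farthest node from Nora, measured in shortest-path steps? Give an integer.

Distances from Nora: Bob:2, Carol:2, Dee:2, Emil:2, Ines:2, Lena:1, Orla:2, Priya:1, Uma:1, Wendy:1, Zane:1.
The largest is 2 (to Emil, Orla, Ines, Dee, Carol, and Bob), so the eccentricity of Nora is 2.

2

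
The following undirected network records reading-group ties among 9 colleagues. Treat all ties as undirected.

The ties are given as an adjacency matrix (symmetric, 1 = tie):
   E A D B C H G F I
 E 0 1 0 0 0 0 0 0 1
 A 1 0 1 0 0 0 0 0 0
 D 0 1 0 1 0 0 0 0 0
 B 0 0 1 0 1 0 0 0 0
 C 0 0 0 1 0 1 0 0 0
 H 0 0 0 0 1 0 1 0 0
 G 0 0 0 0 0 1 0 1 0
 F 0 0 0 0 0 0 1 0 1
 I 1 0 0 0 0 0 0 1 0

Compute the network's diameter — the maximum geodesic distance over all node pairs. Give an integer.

4

Eccentricity of each node (its greatest distance to any other): A:4, B:4, C:4, D:4, E:4, F:4, G:4, H:4, I:4.
The maximum eccentricity is 4, realized for instance by the pair E–C via E – A – D – B – C. So the diameter is 4.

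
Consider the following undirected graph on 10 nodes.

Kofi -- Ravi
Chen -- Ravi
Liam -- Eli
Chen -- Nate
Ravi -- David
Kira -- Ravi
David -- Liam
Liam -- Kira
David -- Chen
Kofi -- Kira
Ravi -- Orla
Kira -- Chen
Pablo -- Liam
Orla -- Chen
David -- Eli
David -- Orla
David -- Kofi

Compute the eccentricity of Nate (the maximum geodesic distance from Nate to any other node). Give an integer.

4

Distances from Nate: Chen:1, David:2, Eli:3, Kira:2, Kofi:3, Liam:3, Orla:2, Pablo:4, Ravi:2.
The largest is 4 (to Pablo), so the eccentricity of Nate is 4.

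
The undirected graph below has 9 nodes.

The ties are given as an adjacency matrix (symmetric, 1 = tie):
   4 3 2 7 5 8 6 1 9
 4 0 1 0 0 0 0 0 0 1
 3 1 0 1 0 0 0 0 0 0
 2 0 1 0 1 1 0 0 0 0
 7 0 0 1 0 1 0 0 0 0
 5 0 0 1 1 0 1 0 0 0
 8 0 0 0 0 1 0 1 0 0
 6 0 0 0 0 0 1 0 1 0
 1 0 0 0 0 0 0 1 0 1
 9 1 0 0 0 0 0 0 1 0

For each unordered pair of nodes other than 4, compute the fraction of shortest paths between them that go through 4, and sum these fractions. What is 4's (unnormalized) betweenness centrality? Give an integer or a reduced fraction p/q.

11/2

Pairs whose geodesics pass through 4 — 3–6: 1/2; 3–1: 1; 3–9: 1; 2–1: 1/2; 2–9: 1; 7–9: 1; 5–9: 1/2.
All other pairs contribute 0.
Summing the contributions gives betweenness(4) = 11/2.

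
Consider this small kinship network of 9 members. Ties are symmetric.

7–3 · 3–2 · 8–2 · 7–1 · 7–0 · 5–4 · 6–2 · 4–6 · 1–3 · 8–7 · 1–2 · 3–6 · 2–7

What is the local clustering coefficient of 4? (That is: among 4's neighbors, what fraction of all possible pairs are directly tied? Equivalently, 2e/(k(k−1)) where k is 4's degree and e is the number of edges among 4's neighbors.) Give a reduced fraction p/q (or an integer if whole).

0

4's neighbors: 5 and 6 (k = 2).
Possible neighbor pairs: C(2,2) = 1. Edges among them: none → e = 0.
Clustering(4) = 0/1.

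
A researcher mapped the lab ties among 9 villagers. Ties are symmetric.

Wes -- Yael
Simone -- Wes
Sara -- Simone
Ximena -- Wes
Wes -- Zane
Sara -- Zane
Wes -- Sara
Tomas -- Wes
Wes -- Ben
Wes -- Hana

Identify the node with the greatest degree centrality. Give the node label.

Wes

Degrees — Ben:1, Hana:1, Sara:3, Simone:2, Tomas:1, Wes:8, Ximena:1, Yael:1, Zane:2.
The maximum is 8, attained only by Wes.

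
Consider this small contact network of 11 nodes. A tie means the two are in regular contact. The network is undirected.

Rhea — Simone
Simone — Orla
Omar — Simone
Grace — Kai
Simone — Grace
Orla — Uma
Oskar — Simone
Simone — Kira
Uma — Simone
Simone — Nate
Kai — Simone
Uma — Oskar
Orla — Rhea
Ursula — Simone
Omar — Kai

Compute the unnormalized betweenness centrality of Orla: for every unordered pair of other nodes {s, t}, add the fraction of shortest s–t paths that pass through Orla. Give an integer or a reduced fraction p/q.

1/2

Pairs whose geodesics pass through Orla — Rhea–Uma: 1/2.
All other pairs contribute 0.
Summing the contributions gives betweenness(Orla) = 1/2.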